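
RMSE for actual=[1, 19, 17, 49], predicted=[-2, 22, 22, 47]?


MSE = 47/4 = 11.75
RMSE = √(47/4) = 3.4278

3.4278


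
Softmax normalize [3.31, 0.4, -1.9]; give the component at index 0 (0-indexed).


Exponentials: e^3.31=27.3851, e^0.4=1.4918, e^-1.9=0.1496
Sum = 29.0265
Softmax = [0.9435, 0.0514, 0.0052]
p[0] = 27.3851/29.0265 = 0.9435

0.9435


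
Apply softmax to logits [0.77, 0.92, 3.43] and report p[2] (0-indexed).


Exponentials: e^0.77=2.1598, e^0.92=2.5093, e^3.43=30.8766
Sum = 35.5457
Softmax = [0.0608, 0.0706, 0.8686]
p[2] = 30.8766/35.5457 = 0.8686

0.8686


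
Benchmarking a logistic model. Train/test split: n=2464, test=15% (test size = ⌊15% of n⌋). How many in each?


Test = ⌊2464·15/100⌋ = 369
Train = 2464 - 369 = 2095

Train: 2095, Test: 369


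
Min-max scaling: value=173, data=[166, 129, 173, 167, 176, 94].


min=94, max=176
(173-94)/(176-94) = 79/82 = 0.9634

0.9634


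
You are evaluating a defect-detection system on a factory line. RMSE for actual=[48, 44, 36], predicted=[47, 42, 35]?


MSE = 6/3 = 2
RMSE = √(6/3) = 1.4142

1.4142


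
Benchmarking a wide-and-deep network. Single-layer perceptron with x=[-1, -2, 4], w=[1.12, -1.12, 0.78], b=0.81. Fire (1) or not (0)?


z = (-1)·(1.12) + (-2)·(-1.12) + (4)·(0.78) + 0.81
  = 5.05
step(z) = 1 (z≥0)

1


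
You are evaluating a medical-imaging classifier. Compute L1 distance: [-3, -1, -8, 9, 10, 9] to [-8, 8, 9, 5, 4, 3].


d = |-3+ 8| + |-1-8| + |-8-9| + |9-5| + |10-4| + |9-3|
  = 5 + 9 + 17 + 4 + 6 + 6
  = 47

47


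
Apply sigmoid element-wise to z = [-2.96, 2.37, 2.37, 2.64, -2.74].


σ(-2.96) = 1/(1+e^2.96) = 0.0493
σ(2.37) = 1/(1+e^-2.37) = 0.9145
σ(2.37) = 1/(1+e^-2.37) = 0.9145
σ(2.64) = 1/(1+e^-2.64) = 0.9334
σ(-2.74) = 1/(1+e^2.74) = 0.0607
result = [0.0493, 0.9145, 0.9145, 0.9334, 0.0607]

[0.0493, 0.9145, 0.9145, 0.9334, 0.0607]


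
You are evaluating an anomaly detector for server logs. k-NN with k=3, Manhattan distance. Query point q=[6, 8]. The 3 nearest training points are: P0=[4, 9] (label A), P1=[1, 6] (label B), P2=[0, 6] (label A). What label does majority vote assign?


d(q,P0) = 3  (label A)
d(q,P1) = 7  (label B)
d(q,P2) = 8  (label A)
Votes: A=2, B=1
Majority → A

A


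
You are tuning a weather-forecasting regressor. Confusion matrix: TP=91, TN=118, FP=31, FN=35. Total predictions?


Total = TP + TN + FP + FN
= 91 + 118 + 31 + 35
= 275
(Predicted positive: 122, predicted negative: 153)

275


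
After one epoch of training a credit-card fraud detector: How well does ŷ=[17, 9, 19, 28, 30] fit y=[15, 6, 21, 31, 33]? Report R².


ȳ = 21.2
SS_res = Σ(y-ŷ)² = 35
SS_tot = Σ(y-ȳ)² = 504.8
R² = 1 - SS_res/SS_tot = 1 - 0.0693 = 0.9307

0.9307


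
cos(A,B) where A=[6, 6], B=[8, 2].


A·B = 6·8 + 6·2 = 60
‖A‖ = √72 = 8.4853, ‖B‖ = √68 = 8.2462
cos = 60/(√72·√68) = 60/√4896 = 0.8575

0.8575


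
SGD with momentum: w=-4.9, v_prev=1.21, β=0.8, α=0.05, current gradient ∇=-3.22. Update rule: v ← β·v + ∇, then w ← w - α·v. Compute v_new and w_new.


v_new = 0.8·1.21 - 3.22 = 0.968 - 3.22 = -2.252
w_new = -4.9 - 0.05·-2.252 = -4.9 + 0.1126 = -4.7874

v_new=-2.252, w_new=-4.7874


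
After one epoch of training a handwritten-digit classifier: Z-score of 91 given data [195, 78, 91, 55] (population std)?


μ = 104.75, σ = 53.6767
z = (91 - 104.75)/53.6767 = -0.2562

-0.2562


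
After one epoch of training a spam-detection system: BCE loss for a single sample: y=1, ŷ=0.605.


BCE = -[y·ln(p) + (1-y)·ln(1-p)]
= -1·ln(0.605) - 0
= -ln(0.605) = 0.5025

0.5025


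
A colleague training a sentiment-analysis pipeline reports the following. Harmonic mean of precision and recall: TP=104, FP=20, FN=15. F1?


Precision = 104/124 = 0.8387
Recall = 104/119 = 0.8739
F1 = 2·P·R/(P+R) = 2·TP/(2·TP+FP+FN) = 208/(208+20+15) = 208/243 = 0.856

0.856


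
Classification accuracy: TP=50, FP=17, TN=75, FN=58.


Accuracy = (TP+TN)/(TP+TN+FP+FN)
= (50+75)/(200)
= 125/200 = 62.5%

62.5%


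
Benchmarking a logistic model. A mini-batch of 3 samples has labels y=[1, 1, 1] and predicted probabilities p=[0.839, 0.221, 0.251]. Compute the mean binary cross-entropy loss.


L[0] = -ln(0.839) = 0.1755
L[1] = -ln(0.221) = 1.5096
L[2] = -ln(0.251) = 1.3823
mean = (0.1755 + 1.5096 + 1.3823)/3 = 1.0225

1.0225


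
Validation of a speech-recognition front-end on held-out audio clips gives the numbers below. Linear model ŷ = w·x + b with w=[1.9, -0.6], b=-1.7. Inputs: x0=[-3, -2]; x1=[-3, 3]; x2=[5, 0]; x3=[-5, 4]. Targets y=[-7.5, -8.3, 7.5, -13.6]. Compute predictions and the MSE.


ŷ0 = (1.9)·(-3) + (-0.6)·(-2) - 1.7 = -6.2
ŷ1 = (1.9)·(-3) + (-0.6)·(3) - 1.7 = -9.2
ŷ2 = (1.9)·(5) + (-0.6)·(0) - 1.7 = 7.8
ŷ3 = (1.9)·(-5) + (-0.6)·(4) - 1.7 = -13.6
errors² = [1.69, 0.81, 0.09, 0.0]
MSE = 2.5900/4 = 0.6475

0.6475


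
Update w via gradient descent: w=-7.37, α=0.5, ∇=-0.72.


w_new = w - α·∇
= -7.37 - 0.5·-0.72
= -7.37 + 0.36
= -7.01

-7.01


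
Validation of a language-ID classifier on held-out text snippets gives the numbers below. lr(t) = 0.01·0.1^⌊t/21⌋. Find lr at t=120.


n_drops = ⌊120/21⌋ = 5
lr = 0.01·0.1^5 = 0.01·0.00001 = 0.0000001

0.0000001


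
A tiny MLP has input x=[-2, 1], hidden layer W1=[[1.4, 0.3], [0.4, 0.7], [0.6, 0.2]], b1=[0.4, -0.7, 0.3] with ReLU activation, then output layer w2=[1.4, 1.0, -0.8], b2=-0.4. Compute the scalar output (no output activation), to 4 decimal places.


z1[0] = (1.4)·(-2) + (0.3)·(1) + 0.4 = -2.1
z1[1] = (0.4)·(-2) + (0.7)·(1) - 0.7 = -0.8
z1[2] = (0.6)·(-2) + (0.2)·(1) + 0.3 = -0.7
h = ReLU(z1) = [0.0, 0.0, 0.0]
output = (1.4)·(0.0) + (1.0)·(0.0) + (-0.8)·(0.0) - 0.4 = -0.4

-0.4


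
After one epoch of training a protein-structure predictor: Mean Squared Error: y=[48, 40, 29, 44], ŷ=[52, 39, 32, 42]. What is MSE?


Squared errors: (48-52)²=16, (40-39)²=1, (29-32)²=9, (44-42)²=4
Sum = 30
MSE = 30/4 = 15/2

15/2


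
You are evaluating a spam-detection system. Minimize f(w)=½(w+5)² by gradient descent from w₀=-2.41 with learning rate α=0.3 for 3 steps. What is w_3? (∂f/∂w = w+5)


step 1: grad = -2.41+5 = 2.59; w = -2.41 - 0.3·(2.59) = -3.187
step 2: grad = -3.187+5 = 1.813; w = -3.187 - 0.3·(1.813) = -3.7309
step 3: grad = -3.7309+5 = 1.2691; w = -3.7309 - 0.3·(1.2691) = -4.11163

-4.11163


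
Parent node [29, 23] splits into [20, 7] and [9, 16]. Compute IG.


Parent = [29, 23], H_parent = 0.9904
H_left = 0.8256 (n=27), H_right = 0.9427 (n=25)
H_children = (27/52)·0.8256 + (25/52)·0.9427 = 0.8819
IG = 0.9904 - 0.8819 = 0.1085

0.1085


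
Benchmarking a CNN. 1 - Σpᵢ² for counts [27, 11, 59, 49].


Probabilities: [27/146, 11/146, 59/146, 49/146] ≈ [0.1849, 0.0753, 0.4041, 0.3356]
Σpᵢ² = (729 + 121 + 3481 + 2401)/146² = 6732/21316
Gini = 1 - Σpᵢ² = 1 - 6732/21316 = 0.6842

0.6842


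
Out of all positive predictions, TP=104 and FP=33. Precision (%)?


Precision = TP/(TP+FP)
= 104/(104+33)
= 104/137 = 75.91%

75.91%


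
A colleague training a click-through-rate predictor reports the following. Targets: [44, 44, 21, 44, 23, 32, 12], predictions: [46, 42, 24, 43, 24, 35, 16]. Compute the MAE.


Absolute errors: |44-46|=2, |44-42|=2, |21-24|=3, |44-43|=1, |23-24|=1, |32-35|=3, |12-16|=4
Sum = 16
MAE = 16/7 = 16/7

16/7


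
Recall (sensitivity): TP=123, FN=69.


Recall = TP/(TP+FN)
= 123/(123+69)
= 123/192 = 64.06%

64.06%


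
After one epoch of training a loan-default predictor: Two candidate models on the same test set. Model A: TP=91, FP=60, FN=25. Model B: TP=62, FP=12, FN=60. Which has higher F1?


Model A: P=91/151=0.6026, R=91/116=0.7845, F1=2PR/(P+R)=2TP/(2TP+FP+FN)=182/267=0.6816
Model B: P=62/74=0.8378, R=62/122=0.5082, F1=2PR/(P+R)=2TP/(2TP+FP+FN)=124/196=0.6327
0.6816 > 0.6327 → Model A

Model A


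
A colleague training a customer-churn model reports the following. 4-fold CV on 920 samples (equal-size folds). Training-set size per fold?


Fold size = 920/4 = 230
Training per fold = 920 - 230 = 690

690


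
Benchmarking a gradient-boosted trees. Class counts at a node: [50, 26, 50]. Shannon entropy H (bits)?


Probabilities: [50/126, 26/126, 50/126] ≈ [0.3968, 0.2063, 0.3968]
H = -((50/126)·log₂(50/126) + (26/126)·log₂(26/126) + (50/126)·log₂(50/126))
  = 1.5281 bits

1.5281 bits


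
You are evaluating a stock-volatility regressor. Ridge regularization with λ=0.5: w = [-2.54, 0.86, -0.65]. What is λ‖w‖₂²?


‖w‖₂² = (-2.54)² + (0.86)² + (-0.65)²
     = 6.4516 + 0.7396 + 0.4225
     = 7.6137
λ·‖w‖₂² = 0.5·7.6137 = 3.80685

3.80685


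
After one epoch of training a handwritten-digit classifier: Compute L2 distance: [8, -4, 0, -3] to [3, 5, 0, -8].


d = √((8-3)² + (-4-5)² + (0-0)² + (-3+ 8)²)
  = √(25 + 81 + 0 + 25)
  = √131 = 11.4455

11.4455


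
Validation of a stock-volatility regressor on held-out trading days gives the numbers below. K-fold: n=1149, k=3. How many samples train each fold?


Fold size = 1149/3 = 383
Training per fold = 1149 - 383 = 766

766


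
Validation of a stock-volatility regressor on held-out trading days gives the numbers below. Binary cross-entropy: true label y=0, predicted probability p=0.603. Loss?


BCE = -[y·ln(p) + (1-y)·ln(1-p)]
= -0 - 1·ln(1-0.603)
= -ln(0.397) = 0.9238

0.9238


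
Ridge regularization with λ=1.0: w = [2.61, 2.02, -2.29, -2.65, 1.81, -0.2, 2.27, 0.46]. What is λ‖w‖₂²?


‖w‖₂² = (2.61)² + (2.02)² + (-2.29)² + (-2.65)² + (1.81)² + (-0.2)² + (2.27)² + (0.46)²
     = 6.8121 + 4.0804 + 5.2441 + 7.0225 + 3.2761 + 0.04 + 5.1529 + 0.2116
     = 31.8397
λ·‖w‖₂² = 1.0·31.8397 = 31.8397

31.8397


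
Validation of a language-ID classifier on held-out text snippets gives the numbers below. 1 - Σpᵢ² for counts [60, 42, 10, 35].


Probabilities: [60/147, 42/147, 10/147, 35/147] ≈ [0.4082, 0.2857, 0.068, 0.2381]
Σpᵢ² = (3600 + 1764 + 100 + 1225)/147² = 6689/21609
Gini = 1 - Σpᵢ² = 1 - 6689/21609 = 0.6905

0.6905


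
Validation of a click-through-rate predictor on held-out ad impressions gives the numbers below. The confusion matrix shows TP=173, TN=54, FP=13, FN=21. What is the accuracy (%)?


Accuracy = (TP+TN)/(TP+TN+FP+FN)
= (173+54)/(261)
= 227/261 = 86.97%

86.97%


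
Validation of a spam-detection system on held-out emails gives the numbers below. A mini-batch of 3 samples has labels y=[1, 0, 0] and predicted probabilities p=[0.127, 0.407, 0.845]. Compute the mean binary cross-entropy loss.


L[0] = -ln(0.127) = 2.0636
L[1] = -ln(1-0.407) = -ln(0.593) = 0.5226
L[2] = -ln(1-0.845) = -ln(0.155) = 1.8643
mean = (2.0636 + 0.5226 + 1.8643)/3 = 1.4835

1.4835


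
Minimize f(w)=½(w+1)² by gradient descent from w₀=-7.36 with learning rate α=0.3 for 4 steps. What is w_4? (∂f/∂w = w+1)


step 1: grad = -7.36+1 = -6.36; w = -7.36 - 0.3·(-6.36) = -5.452
step 2: grad = -5.452+1 = -4.452; w = -5.452 - 0.3·(-4.452) = -4.1164
step 3: grad = -4.1164+1 = -3.1164; w = -4.1164 - 0.3·(-3.1164) = -3.18148
step 4: grad = -3.18148+1 = -2.18148; w = -3.18148 - 0.3·(-2.18148) = -2.527036

-2.527036


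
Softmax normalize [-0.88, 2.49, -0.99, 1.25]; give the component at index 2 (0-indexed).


Exponentials: e^-0.88=0.4148, e^2.49=12.0613, e^-0.99=0.3716, e^1.25=3.4903
Sum = 16.338
Softmax = [0.0254, 0.7382, 0.0227, 0.2136]
p[2] = 0.3716/16.338 = 0.0227

0.0227


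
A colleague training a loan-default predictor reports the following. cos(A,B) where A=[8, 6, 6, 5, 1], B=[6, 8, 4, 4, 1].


A·B = 8·6 + 6·8 + 6·4 + 5·4 + 1·1 = 141
‖A‖ = √162 = 12.7279, ‖B‖ = √133 = 11.5326
cos = 141/(√162·√133) = 141/√21546 = 0.9606

0.9606


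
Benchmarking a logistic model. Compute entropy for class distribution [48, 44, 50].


Probabilities: [48/142, 44/142, 50/142] ≈ [0.338, 0.3099, 0.3521]
H = -((48/142)·log₂(48/142) + (44/142)·log₂(44/142) + (50/142)·log₂(50/142))
  = 1.5829 bits

1.5829 bits


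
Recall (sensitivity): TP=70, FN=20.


Recall = TP/(TP+FN)
= 70/(70+20)
= 70/90 = 77.78%

77.78%


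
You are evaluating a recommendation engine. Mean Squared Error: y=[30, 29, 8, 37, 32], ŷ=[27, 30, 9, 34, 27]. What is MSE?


Squared errors: (30-27)²=9, (29-30)²=1, (8-9)²=1, (37-34)²=9, (32-27)²=25
Sum = 45
MSE = 45/5 = 9

9


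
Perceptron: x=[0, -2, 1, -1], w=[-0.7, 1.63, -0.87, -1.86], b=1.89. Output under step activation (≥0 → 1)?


z = (0)·(-0.7) + (-2)·(1.63) + (1)·(-0.87) + (-1)·(-1.86) + 1.89
  = -0.38
step(z) = 0 (z<0)

0


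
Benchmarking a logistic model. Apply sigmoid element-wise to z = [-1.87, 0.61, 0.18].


σ(-1.87) = 1/(1+e^1.87) = 0.1335
σ(0.61) = 1/(1+e^-0.61) = 0.6479
σ(0.18) = 1/(1+e^-0.18) = 0.5449
result = [0.1335, 0.6479, 0.5449]

[0.1335, 0.6479, 0.5449]


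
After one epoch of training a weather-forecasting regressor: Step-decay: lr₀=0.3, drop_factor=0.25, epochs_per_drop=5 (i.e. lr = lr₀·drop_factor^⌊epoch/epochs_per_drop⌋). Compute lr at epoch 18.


n_drops = ⌊18/5⌋ = 3
lr = 0.3·0.25^3 = 0.3·0.015625 = 0.0046875

0.0046875


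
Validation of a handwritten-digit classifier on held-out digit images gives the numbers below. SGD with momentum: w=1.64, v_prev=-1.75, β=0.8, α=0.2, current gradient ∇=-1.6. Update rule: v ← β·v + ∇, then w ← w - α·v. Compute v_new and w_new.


v_new = 0.8·-1.75 - 1.6 = -1.4 - 1.6 = -3
w_new = 1.64 - 0.2·-3 = 1.64 + 0.6 = 2.24

v_new=-3, w_new=2.24


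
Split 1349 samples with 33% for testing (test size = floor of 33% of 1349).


Test = ⌊1349·33/100⌋ = 445
Train = 1349 - 445 = 904

Train: 904, Test: 445


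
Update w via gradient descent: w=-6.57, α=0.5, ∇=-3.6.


w_new = w - α·∇
= -6.57 - 0.5·-3.6
= -6.57 + 1.8
= -4.77

-4.77


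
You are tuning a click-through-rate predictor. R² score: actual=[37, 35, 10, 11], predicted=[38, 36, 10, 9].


ȳ = 23.25
SS_res = Σ(y-ŷ)² = 6
SS_tot = Σ(y-ȳ)² = 652.75
R² = 1 - SS_res/SS_tot = 1 - 0.0092 = 0.9908

0.9908


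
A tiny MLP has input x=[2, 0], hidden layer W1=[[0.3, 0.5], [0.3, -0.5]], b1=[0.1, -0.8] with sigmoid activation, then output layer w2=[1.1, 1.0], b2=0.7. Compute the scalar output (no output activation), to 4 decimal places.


z1[0] = (0.3)·(2) + (0.5)·(0) + 0.1 = 0.7
z1[1] = (0.3)·(2) + (-0.5)·(0) - 0.8 = -0.2
h = sigmoid(z1) = [0.6682, 0.4502]
output = (1.1)·(0.6682) + (1.0)·(0.4502) + 0.7 = 1.8852

1.8852


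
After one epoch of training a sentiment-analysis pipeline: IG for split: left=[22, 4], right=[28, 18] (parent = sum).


Parent = [50, 22], H_parent = 0.888
H_left = 0.6194 (n=26), H_right = 0.9656 (n=46)
H_children = (26/72)·0.6194 + (46/72)·0.9656 = 0.8406
IG = 0.888 - 0.8406 = 0.0474

0.0474


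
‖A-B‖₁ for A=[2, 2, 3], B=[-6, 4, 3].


d = |2+ 6| + |2-4| + |3-3|
  = 8 + 2 + 0
  = 10

10


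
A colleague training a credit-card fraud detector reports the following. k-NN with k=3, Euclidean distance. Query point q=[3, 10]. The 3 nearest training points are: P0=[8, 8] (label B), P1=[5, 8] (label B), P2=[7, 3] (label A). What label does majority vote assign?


d(q,P0) = 5.3852  (label B)
d(q,P1) = 2.8284  (label B)
d(q,P2) = 8.0623  (label A)
Votes: A=1, B=2
Majority → B

B


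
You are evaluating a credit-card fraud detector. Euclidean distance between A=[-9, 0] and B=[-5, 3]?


d = √((-9+ 5)² + (0-3)²)
  = √(16 + 9)
  = √25 = 5.0

5.0


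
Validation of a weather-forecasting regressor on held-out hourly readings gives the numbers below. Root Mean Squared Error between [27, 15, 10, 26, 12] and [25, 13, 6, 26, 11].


MSE = 25/5 = 5
RMSE = √(25/5) = 2.2361

2.2361


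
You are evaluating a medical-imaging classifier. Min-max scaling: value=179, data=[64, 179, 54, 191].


min=54, max=191
(179-54)/(191-54) = 125/137 = 0.9124

0.9124


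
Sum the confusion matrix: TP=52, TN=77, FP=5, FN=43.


Total = TP + TN + FP + FN
= 52 + 77 + 5 + 43
= 177
(Predicted positive: 57, predicted negative: 120)

177


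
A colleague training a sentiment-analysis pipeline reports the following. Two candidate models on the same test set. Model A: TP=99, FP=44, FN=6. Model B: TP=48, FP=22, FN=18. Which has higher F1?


Model A: P=99/143=0.6923, R=99/105=0.9429, F1=2PR/(P+R)=2TP/(2TP+FP+FN)=198/248=0.7984
Model B: P=48/70=0.6857, R=48/66=0.7273, F1=2PR/(P+R)=2TP/(2TP+FP+FN)=96/136=0.7059
0.7984 > 0.7059 → Model A

Model A


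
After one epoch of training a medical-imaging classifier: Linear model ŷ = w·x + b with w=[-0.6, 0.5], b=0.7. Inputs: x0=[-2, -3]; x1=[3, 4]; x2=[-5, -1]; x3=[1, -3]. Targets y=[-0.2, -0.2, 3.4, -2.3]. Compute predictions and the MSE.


ŷ0 = (-0.6)·(-2) + (0.5)·(-3) + 0.7 = 0.4
ŷ1 = (-0.6)·(3) + (0.5)·(4) + 0.7 = 0.9
ŷ2 = (-0.6)·(-5) + (0.5)·(-1) + 0.7 = 3.2
ŷ3 = (-0.6)·(1) + (0.5)·(-3) + 0.7 = -1.4
errors² = [0.36, 1.21, 0.04, 0.81]
MSE = 2.4200/4 = 0.605

0.605


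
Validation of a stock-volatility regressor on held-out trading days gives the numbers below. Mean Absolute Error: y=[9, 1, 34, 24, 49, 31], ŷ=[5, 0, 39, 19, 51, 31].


Absolute errors: |9-5|=4, |1-0|=1, |34-39|=5, |24-19|=5, |49-51|=2, |31-31|=0
Sum = 17
MAE = 17/6 = 17/6

17/6


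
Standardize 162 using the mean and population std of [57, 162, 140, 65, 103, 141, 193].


μ = 123, σ = 46.528
z = (162 - 123)/46.528 = 0.8382

0.8382


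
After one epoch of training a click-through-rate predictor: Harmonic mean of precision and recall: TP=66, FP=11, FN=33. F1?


Precision = 66/77 = 0.8571
Recall = 66/99 = 0.6667
F1 = 2·P·R/(P+R) = 2·TP/(2·TP+FP+FN) = 132/(132+11+33) = 132/176 = 0.75

0.75


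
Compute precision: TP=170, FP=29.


Precision = TP/(TP+FP)
= 170/(170+29)
= 170/199 = 85.43%

85.43%


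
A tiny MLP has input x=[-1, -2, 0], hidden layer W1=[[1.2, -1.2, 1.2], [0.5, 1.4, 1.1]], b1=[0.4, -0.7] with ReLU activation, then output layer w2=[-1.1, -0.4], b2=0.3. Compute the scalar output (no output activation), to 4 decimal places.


z1[0] = (1.2)·(-1) + (-1.2)·(-2) + (1.2)·(0) + 0.4 = 1.6
z1[1] = (0.5)·(-1) + (1.4)·(-2) + (1.1)·(0) - 0.7 = -4.0
h = ReLU(z1) = [1.6, 0.0]
output = (-1.1)·(1.6) + (-0.4)·(0.0) + 0.3 = -1.46

-1.46


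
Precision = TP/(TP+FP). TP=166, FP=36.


Precision = TP/(TP+FP)
= 166/(166+36)
= 166/202 = 82.18%

82.18%


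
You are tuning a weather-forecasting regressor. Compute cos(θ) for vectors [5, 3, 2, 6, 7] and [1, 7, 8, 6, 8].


A·B = 5·1 + 3·7 + 2·8 + 6·6 + 7·8 = 134
‖A‖ = √123 = 11.0905, ‖B‖ = √214 = 14.6287
cos = 134/(√123·√214) = 134/√26322 = 0.8259

0.8259


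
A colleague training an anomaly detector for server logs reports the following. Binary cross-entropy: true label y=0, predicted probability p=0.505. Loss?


BCE = -[y·ln(p) + (1-y)·ln(1-p)]
= -0 - 1·ln(1-0.505)
= -ln(0.495) = 0.7032

0.7032


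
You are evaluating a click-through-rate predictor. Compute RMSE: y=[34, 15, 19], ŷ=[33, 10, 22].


MSE = 35/3 = 11.6667
RMSE = √(35/3) = 3.4157

3.4157


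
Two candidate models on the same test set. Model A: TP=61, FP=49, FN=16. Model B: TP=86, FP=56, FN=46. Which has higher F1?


Model A: P=61/110=0.5545, R=61/77=0.7922, F1=2PR/(P+R)=2TP/(2TP+FP+FN)=122/187=0.6524
Model B: P=86/142=0.6056, R=86/132=0.6515, F1=2PR/(P+R)=2TP/(2TP+FP+FN)=172/274=0.6277
0.6524 > 0.6277 → Model A

Model A


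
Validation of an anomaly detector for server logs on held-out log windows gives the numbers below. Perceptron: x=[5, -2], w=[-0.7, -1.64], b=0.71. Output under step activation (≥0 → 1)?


z = (5)·(-0.7) + (-2)·(-1.64) + 0.71
  = 0.49
step(z) = 1 (z≥0)

1


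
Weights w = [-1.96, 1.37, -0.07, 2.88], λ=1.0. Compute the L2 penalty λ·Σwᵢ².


‖w‖₂² = (-1.96)² + (1.37)² + (-0.07)² + (2.88)²
     = 3.8416 + 1.8769 + 0.0049 + 8.2944
     = 14.0178
λ·‖w‖₂² = 1.0·14.0178 = 14.0178

14.0178


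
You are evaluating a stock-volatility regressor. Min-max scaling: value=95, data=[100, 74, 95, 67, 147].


min=67, max=147
(95-67)/(147-67) = 28/80 = 0.35

0.35


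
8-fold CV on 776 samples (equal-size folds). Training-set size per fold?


Fold size = 776/8 = 97
Training per fold = 776 - 97 = 679

679


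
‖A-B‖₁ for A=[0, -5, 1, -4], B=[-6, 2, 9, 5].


d = |0+ 6| + |-5-2| + |1-9| + |-4-5|
  = 6 + 7 + 8 + 9
  = 30

30


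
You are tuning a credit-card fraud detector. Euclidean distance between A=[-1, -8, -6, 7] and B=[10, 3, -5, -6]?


d = √((-1-10)² + (-8-3)² + (-6+ 5)² + (7+ 6)²)
  = √(121 + 121 + 1 + 169)
  = √412 = 20.2978

20.2978


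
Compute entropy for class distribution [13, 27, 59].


Probabilities: [13/99, 27/99, 59/99] ≈ [0.1313, 0.2727, 0.596]
H = -((13/99)·log₂(13/99) + (27/99)·log₂(27/99) + (59/99)·log₂(59/99))
  = 1.3408 bits

1.3408 bits


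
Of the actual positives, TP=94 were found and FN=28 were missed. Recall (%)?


Recall = TP/(TP+FN)
= 94/(94+28)
= 94/122 = 77.05%

77.05%


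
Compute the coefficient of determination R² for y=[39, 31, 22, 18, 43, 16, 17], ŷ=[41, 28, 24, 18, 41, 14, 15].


ȳ = 26.5714
SS_res = Σ(y-ŷ)² = 29
SS_tot = Σ(y-ȳ)² = 741.71
R² = 1 - SS_res/SS_tot = 1 - 0.0391 = 0.9609

0.9609


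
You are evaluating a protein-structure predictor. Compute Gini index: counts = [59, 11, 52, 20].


Probabilities: [59/142, 11/142, 52/142, 20/142] ≈ [0.4155, 0.0775, 0.3662, 0.1408]
Σpᵢ² = (3481 + 121 + 2704 + 400)/142² = 6706/20164
Gini = 1 - Σpᵢ² = 1 - 6706/20164 = 0.6674

0.6674


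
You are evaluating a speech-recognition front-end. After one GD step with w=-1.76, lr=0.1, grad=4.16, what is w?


w_new = w - α·∇
= -1.76 - 0.1·4.16
= -1.76 - 0.416
= -2.176

-2.176


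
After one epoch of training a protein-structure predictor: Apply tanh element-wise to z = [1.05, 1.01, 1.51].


tanh(1.05) = 0.7818
tanh(1.01) = 0.7658
tanh(1.51) = 0.9069
result = [0.7818, 0.7658, 0.9069]

[0.7818, 0.7658, 0.9069]


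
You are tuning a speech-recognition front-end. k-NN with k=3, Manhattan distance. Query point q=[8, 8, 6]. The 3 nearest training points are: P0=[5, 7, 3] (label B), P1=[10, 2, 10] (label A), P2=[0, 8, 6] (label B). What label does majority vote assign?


d(q,P0) = 7  (label B)
d(q,P1) = 12  (label A)
d(q,P2) = 8  (label B)
Votes: A=1, B=2
Majority → B

B


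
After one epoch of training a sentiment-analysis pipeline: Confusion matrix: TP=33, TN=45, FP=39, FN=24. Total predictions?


Total = TP + TN + FP + FN
= 33 + 45 + 39 + 24
= 141
(Predicted positive: 72, predicted negative: 69)

141


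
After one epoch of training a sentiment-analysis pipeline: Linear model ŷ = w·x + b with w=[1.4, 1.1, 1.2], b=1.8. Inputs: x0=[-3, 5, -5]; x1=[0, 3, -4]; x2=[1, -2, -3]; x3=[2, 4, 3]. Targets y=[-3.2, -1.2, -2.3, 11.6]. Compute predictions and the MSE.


ŷ0 = (1.4)·(-3) + (1.1)·(5) + (1.2)·(-5) + 1.8 = -2.9
ŷ1 = (1.4)·(0) + (1.1)·(3) + (1.2)·(-4) + 1.8 = 0.3
ŷ2 = (1.4)·(1) + (1.1)·(-2) + (1.2)·(-3) + 1.8 = -2.6
ŷ3 = (1.4)·(2) + (1.1)·(4) + (1.2)·(3) + 1.8 = 12.6
errors² = [0.09, 2.25, 0.09, 1.0]
MSE = 3.4300/4 = 0.8575

0.8575


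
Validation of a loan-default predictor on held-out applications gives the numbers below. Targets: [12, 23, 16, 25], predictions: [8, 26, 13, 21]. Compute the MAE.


Absolute errors: |12-8|=4, |23-26|=3, |16-13|=3, |25-21|=4
Sum = 14
MAE = 14/4 = 7/2

7/2


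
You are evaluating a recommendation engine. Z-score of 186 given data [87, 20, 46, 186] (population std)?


μ = 84.75, σ = 63.1481
z = (186 - 84.75)/63.1481 = 1.6034

1.6034


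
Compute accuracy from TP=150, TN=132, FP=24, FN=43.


Accuracy = (TP+TN)/(TP+TN+FP+FN)
= (150+132)/(349)
= 282/349 = 80.8%

80.8%


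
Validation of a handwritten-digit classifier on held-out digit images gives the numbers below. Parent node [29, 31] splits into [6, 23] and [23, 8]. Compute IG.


Parent = [29, 31], H_parent = 0.9992
H_left = 0.7355 (n=29), H_right = 0.8238 (n=31)
H_children = (29/60)·0.7355 + (31/60)·0.8238 = 0.7811
IG = 0.9992 - 0.7811 = 0.2181

0.2181


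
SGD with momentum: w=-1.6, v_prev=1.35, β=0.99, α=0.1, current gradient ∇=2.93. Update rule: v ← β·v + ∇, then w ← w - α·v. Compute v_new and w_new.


v_new = 0.99·1.35 + 2.93 = 1.3365 + 2.93 = 4.2665
w_new = -1.6 - 0.1·4.2665 = -1.6 - 0.42665 = -2.02665

v_new=4.2665, w_new=-2.02665


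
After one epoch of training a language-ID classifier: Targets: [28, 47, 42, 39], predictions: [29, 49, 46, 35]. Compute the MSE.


Squared errors: (28-29)²=1, (47-49)²=4, (42-46)²=16, (39-35)²=16
Sum = 37
MSE = 37/4 = 37/4

37/4


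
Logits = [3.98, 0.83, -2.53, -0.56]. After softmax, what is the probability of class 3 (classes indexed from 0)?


Exponentials: e^3.98=53.517, e^0.83=2.2933, e^-2.53=0.0797, e^-0.56=0.5712
Sum = 56.4612
Softmax = [0.9479, 0.0406, 0.0014, 0.0101]
p[3] = 0.5712/56.4612 = 0.0101

0.0101


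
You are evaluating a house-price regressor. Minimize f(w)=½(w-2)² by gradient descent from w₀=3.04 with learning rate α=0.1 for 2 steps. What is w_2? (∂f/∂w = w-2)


step 1: grad = 3.04-2 = 1.04; w = 3.04 - 0.1·(1.04) = 2.936
step 2: grad = 2.936-2 = 0.936; w = 2.936 - 0.1·(0.936) = 2.8424

2.8424


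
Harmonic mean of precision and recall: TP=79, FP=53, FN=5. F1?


Precision = 79/132 = 0.5985
Recall = 79/84 = 0.9405
F1 = 2·P·R/(P+R) = 2·TP/(2·TP+FP+FN) = 158/(158+53+5) = 158/216 = 0.7315

0.7315


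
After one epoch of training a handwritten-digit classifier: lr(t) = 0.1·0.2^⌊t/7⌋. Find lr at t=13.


n_drops = ⌊13/7⌋ = 1
lr = 0.1·0.2^1 = 0.1·0.2 = 0.02

0.02


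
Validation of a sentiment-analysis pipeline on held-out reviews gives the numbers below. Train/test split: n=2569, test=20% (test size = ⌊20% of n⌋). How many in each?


Test = ⌊2569·20/100⌋ = 513
Train = 2569 - 513 = 2056

Train: 2056, Test: 513


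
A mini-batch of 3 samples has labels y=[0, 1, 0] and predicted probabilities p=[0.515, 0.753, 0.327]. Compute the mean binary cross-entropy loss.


L[0] = -ln(1-0.515) = -ln(0.485) = 0.7236
L[1] = -ln(0.753) = 0.2837
L[2] = -ln(1-0.327) = -ln(0.673) = 0.396
mean = (0.7236 + 0.2837 + 0.396)/3 = 0.4678

0.4678


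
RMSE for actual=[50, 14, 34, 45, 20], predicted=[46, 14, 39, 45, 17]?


MSE = 50/5 = 10
RMSE = √(50/5) = 3.1623

3.1623


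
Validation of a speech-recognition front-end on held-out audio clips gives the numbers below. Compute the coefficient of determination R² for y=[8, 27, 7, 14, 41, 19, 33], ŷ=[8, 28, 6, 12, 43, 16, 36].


ȳ = 21.2857
SS_res = Σ(y-ŷ)² = 28
SS_tot = Σ(y-ȳ)² = 997.43
R² = 1 - SS_res/SS_tot = 1 - 0.0281 = 0.9719

0.9719


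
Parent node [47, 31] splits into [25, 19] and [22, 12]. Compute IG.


Parent = [47, 31], H_parent = 0.9694
H_left = 0.9865 (n=44), H_right = 0.9367 (n=34)
H_children = (44/78)·0.9865 + (34/78)·0.9367 = 0.9648
IG = 0.9694 - 0.9648 = 0.0046

0.0046


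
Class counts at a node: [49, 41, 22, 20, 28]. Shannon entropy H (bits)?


Probabilities: [49/160, 41/160, 22/160, 20/160, 28/160] ≈ [0.3063, 0.2562, 0.1375, 0.125, 0.175]
H = -((49/160)·log₂(49/160) + (41/160)·log₂(41/160) + (22/160)·log₂(22/160) + (20/160)·log₂(20/160) + (28/160)·log₂(28/160))
  = 2.2349 bits

2.2349 bits


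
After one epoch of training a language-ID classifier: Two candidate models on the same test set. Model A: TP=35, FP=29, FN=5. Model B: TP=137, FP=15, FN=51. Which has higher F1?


Model A: P=35/64=0.5469, R=35/40=0.875, F1=2PR/(P+R)=2TP/(2TP+FP+FN)=70/104=0.6731
Model B: P=137/152=0.9013, R=137/188=0.7287, F1=2PR/(P+R)=2TP/(2TP+FP+FN)=274/340=0.8059
0.6731 < 0.8059 → Model B

Model B


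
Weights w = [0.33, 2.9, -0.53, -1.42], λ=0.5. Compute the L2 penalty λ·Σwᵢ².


‖w‖₂² = (0.33)² + (2.9)² + (-0.53)² + (-1.42)²
     = 0.1089 + 8.41 + 0.2809 + 2.0164
     = 10.8162
λ·‖w‖₂² = 0.5·10.8162 = 5.4081

5.4081


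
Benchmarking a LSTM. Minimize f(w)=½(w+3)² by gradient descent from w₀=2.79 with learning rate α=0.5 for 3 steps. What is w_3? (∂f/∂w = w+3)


step 1: grad = 2.79+3 = 5.79; w = 2.79 - 0.5·(5.79) = -0.105
step 2: grad = -0.105+3 = 2.895; w = -0.105 - 0.5·(2.895) = -1.5525
step 3: grad = -1.5525+3 = 1.4475; w = -1.5525 - 0.5·(1.4475) = -2.27625

-2.27625


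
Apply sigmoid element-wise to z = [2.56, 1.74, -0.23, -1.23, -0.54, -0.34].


σ(2.56) = 1/(1+e^-2.56) = 0.9282
σ(1.74) = 1/(1+e^-1.74) = 0.8507
σ(-0.23) = 1/(1+e^0.23) = 0.4428
σ(-1.23) = 1/(1+e^1.23) = 0.2262
σ(-0.54) = 1/(1+e^0.54) = 0.3682
σ(-0.34) = 1/(1+e^0.34) = 0.4158
result = [0.9282, 0.8507, 0.4428, 0.2262, 0.3682, 0.4158]

[0.9282, 0.8507, 0.4428, 0.2262, 0.3682, 0.4158]


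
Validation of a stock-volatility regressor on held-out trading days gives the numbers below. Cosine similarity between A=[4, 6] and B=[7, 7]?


A·B = 4·7 + 6·7 = 70
‖A‖ = √52 = 7.2111, ‖B‖ = √98 = 9.8995
cos = 70/(√52·√98) = 70/√5096 = 0.9806

0.9806


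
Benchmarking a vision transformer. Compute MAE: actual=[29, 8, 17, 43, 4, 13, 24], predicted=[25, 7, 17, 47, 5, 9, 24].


Absolute errors: |29-25|=4, |8-7|=1, |17-17|=0, |43-47|=4, |4-5|=1, |13-9|=4, |24-24|=0
Sum = 14
MAE = 14/7 = 2

2


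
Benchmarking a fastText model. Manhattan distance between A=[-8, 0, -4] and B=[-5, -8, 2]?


d = |-8+ 5| + |0+ 8| + |-4-2|
  = 3 + 8 + 6
  = 17

17


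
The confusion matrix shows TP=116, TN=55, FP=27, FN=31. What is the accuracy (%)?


Accuracy = (TP+TN)/(TP+TN+FP+FN)
= (116+55)/(229)
= 171/229 = 74.67%

74.67%


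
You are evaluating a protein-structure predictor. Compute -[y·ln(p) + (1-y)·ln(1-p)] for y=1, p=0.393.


BCE = -[y·ln(p) + (1-y)·ln(1-p)]
= -1·ln(0.393) - 0
= -ln(0.393) = 0.9339

0.9339


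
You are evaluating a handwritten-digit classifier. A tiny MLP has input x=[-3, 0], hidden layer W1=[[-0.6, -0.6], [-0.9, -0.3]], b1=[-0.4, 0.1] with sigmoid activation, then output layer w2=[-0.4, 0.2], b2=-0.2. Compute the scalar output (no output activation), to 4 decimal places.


z1[0] = (-0.6)·(-3) + (-0.6)·(0) - 0.4 = 1.4
z1[1] = (-0.9)·(-3) + (-0.3)·(0) + 0.1 = 2.8
h = sigmoid(z1) = [0.8022, 0.9427]
output = (-0.4)·(0.8022) + (0.2)·(0.9427) - 0.2 = -0.3323

-0.3323


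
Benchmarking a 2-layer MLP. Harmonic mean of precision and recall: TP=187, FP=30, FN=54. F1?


Precision = 187/217 = 0.8618
Recall = 187/241 = 0.7759
F1 = 2·P·R/(P+R) = 2·TP/(2·TP+FP+FN) = 374/(374+30+54) = 374/458 = 0.8166

0.8166


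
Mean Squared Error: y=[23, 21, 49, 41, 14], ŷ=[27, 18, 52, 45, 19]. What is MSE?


Squared errors: (23-27)²=16, (21-18)²=9, (49-52)²=9, (41-45)²=16, (14-19)²=25
Sum = 75
MSE = 75/5 = 15

15


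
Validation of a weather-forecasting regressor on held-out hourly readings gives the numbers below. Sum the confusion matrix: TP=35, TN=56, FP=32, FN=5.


Total = TP + TN + FP + FN
= 35 + 56 + 32 + 5
= 128
(Predicted positive: 67, predicted negative: 61)

128


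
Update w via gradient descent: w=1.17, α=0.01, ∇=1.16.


w_new = w - α·∇
= 1.17 - 0.01·1.16
= 1.17 - 0.0116
= 1.1584

1.1584


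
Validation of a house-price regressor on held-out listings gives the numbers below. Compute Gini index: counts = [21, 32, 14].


Probabilities: [21/67, 32/67, 14/67] ≈ [0.3134, 0.4776, 0.209]
Σpᵢ² = (441 + 1024 + 196)/67² = 1661/4489
Gini = 1 - Σpᵢ² = 1 - 1661/4489 = 0.63

0.63


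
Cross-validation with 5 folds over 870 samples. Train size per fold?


Fold size = 870/5 = 174
Training per fold = 870 - 174 = 696

696


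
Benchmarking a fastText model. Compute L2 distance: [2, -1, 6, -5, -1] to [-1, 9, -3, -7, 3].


d = √((2+ 1)² + (-1-9)² + (6+ 3)² + (-5+ 7)² + (-1-3)²)
  = √(9 + 100 + 81 + 4 + 16)
  = √210 = 14.4914

14.4914


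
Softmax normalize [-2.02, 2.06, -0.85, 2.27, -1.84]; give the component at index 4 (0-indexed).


Exponentials: e^-2.02=0.1327, e^2.06=7.846, e^-0.85=0.4274, e^2.27=9.6794, e^-1.84=0.1588
Sum = 18.2443
Softmax = [0.0073, 0.4301, 0.0234, 0.5305, 0.0087]
p[4] = 0.1588/18.2443 = 0.0087

0.0087


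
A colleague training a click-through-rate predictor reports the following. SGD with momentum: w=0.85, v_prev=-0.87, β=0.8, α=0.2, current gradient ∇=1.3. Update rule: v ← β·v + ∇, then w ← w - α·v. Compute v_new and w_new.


v_new = 0.8·-0.87 + 1.3 = -0.696 + 1.3 = 0.604
w_new = 0.85 - 0.2·0.604 = 0.85 - 0.1208 = 0.7292

v_new=0.604, w_new=0.7292


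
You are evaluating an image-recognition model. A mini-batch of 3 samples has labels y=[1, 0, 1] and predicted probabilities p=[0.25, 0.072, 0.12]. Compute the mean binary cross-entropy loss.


L[0] = -ln(0.25) = 1.3863
L[1] = -ln(1-0.072) = -ln(0.928) = 0.0747
L[2] = -ln(0.12) = 2.1203
mean = (1.3863 + 0.0747 + 2.1203)/3 = 1.1938

1.1938


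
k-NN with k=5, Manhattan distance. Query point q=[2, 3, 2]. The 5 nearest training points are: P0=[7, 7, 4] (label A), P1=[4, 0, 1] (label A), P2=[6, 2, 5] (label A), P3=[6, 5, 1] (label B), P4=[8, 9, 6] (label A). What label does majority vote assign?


d(q,P0) = 11  (label A)
d(q,P1) = 6  (label A)
d(q,P2) = 8  (label A)
d(q,P3) = 7  (label B)
d(q,P4) = 16  (label A)
Votes: A=4, B=1
Majority → A

A


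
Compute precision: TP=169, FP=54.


Precision = TP/(TP+FP)
= 169/(169+54)
= 169/223 = 75.78%

75.78%


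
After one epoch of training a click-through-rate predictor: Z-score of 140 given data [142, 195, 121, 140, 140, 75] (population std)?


μ = 135.5, σ = 35.34
z = (140 - 135.5)/35.34 = 0.1273

0.1273


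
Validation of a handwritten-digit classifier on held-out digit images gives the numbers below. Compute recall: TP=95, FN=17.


Recall = TP/(TP+FN)
= 95/(95+17)
= 95/112 = 84.82%

84.82%


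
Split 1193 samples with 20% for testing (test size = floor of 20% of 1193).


Test = ⌊1193·20/100⌋ = 238
Train = 1193 - 238 = 955

Train: 955, Test: 238


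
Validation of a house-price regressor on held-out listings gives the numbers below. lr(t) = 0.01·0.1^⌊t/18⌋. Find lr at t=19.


n_drops = ⌊19/18⌋ = 1
lr = 0.01·0.1^1 = 0.01·0.1 = 0.001

0.001


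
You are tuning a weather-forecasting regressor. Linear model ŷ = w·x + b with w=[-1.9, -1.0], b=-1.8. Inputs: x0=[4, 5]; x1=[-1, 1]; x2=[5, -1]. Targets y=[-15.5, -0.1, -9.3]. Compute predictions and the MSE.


ŷ0 = (-1.9)·(4) + (-1.0)·(5) - 1.8 = -14.4
ŷ1 = (-1.9)·(-1) + (-1.0)·(1) - 1.8 = -0.9
ŷ2 = (-1.9)·(5) + (-1.0)·(-1) - 1.8 = -10.3
errors² = [1.21, 0.64, 1.0]
MSE = 2.8500/3 = 0.95

0.95


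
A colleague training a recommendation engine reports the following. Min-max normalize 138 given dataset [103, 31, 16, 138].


min=16, max=138
(138-16)/(138-16) = 122/122 = 1.0

1.0


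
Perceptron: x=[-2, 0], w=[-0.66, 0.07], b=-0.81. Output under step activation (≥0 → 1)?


z = (-2)·(-0.66) + (0)·(0.07) - 0.81
  = 0.51
step(z) = 1 (z≥0)

1


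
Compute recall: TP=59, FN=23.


Recall = TP/(TP+FN)
= 59/(59+23)
= 59/82 = 71.95%

71.95%


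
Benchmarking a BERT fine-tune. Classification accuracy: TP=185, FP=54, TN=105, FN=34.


Accuracy = (TP+TN)/(TP+TN+FP+FN)
= (185+105)/(378)
= 290/378 = 76.72%

76.72%


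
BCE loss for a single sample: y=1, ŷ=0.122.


BCE = -[y·ln(p) + (1-y)·ln(1-p)]
= -1·ln(0.122) - 0
= -ln(0.122) = 2.1037

2.1037


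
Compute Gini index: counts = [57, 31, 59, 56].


Probabilities: [57/203, 31/203, 59/203, 56/203] ≈ [0.2808, 0.1527, 0.2906, 0.2759]
Σpᵢ² = (3249 + 961 + 3481 + 3136)/203² = 10827/41209
Gini = 1 - Σpᵢ² = 1 - 10827/41209 = 0.7373

0.7373


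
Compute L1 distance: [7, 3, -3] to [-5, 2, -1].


d = |7+ 5| + |3-2| + |-3+ 1|
  = 12 + 1 + 2
  = 15

15


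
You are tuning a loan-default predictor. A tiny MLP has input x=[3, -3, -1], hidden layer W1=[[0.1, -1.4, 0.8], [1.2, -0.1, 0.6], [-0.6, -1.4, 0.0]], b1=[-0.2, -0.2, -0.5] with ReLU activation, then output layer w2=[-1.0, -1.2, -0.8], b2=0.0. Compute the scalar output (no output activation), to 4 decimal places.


z1[0] = (0.1)·(3) + (-1.4)·(-3) + (0.8)·(-1) - 0.2 = 3.5
z1[1] = (1.2)·(3) + (-0.1)·(-3) + (0.6)·(-1) - 0.2 = 3.1
z1[2] = (-0.6)·(3) + (-1.4)·(-3) + (0.0)·(-1) - 0.5 = 1.9
h = ReLU(z1) = [3.5, 3.1, 1.9]
output = (-1.0)·(3.5) + (-1.2)·(3.1) + (-0.8)·(1.9) + 0.0 = -8.74

-8.74


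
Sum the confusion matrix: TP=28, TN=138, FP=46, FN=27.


Total = TP + TN + FP + FN
= 28 + 138 + 46 + 27
= 239
(Predicted positive: 74, predicted negative: 165)

239


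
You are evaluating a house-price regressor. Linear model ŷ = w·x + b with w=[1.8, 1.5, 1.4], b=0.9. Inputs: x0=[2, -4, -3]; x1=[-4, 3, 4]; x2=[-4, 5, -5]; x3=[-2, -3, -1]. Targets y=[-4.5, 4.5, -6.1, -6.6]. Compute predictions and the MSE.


ŷ0 = (1.8)·(2) + (1.5)·(-4) + (1.4)·(-3) + 0.9 = -5.7
ŷ1 = (1.8)·(-4) + (1.5)·(3) + (1.4)·(4) + 0.9 = 3.8
ŷ2 = (1.8)·(-4) + (1.5)·(5) + (1.4)·(-5) + 0.9 = -5.8
ŷ3 = (1.8)·(-2) + (1.5)·(-3) + (1.4)·(-1) + 0.9 = -8.6
errors² = [1.44, 0.49, 0.09, 4.0]
MSE = 6.0200/4 = 1.505

1.505


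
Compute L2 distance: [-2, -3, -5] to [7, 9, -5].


d = √((-2-7)² + (-3-9)² + (-5+ 5)²)
  = √(81 + 144 + 0)
  = √225 = 15.0

15.0


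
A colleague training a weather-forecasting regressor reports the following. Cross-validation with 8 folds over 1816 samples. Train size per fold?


Fold size = 1816/8 = 227
Training per fold = 1816 - 227 = 1589

1589


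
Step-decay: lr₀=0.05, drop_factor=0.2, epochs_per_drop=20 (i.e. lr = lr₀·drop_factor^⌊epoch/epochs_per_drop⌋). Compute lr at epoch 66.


n_drops = ⌊66/20⌋ = 3
lr = 0.05·0.2^3 = 0.05·0.008 = 0.0004

0.0004


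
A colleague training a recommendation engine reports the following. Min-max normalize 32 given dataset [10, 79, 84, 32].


min=10, max=84
(32-10)/(84-10) = 22/74 = 0.2973

0.2973


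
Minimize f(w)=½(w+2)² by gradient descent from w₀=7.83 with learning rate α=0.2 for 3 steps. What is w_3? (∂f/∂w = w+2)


step 1: grad = 7.83+2 = 9.83; w = 7.83 - 0.2·(9.83) = 5.864
step 2: grad = 5.864+2 = 7.864; w = 5.864 - 0.2·(7.864) = 4.2912
step 3: grad = 4.2912+2 = 6.2912; w = 4.2912 - 0.2·(6.2912) = 3.03296

3.03296


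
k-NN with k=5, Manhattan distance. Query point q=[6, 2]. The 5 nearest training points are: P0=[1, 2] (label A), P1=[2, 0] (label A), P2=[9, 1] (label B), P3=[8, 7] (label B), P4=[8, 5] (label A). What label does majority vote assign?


d(q,P0) = 5  (label A)
d(q,P1) = 6  (label A)
d(q,P2) = 4  (label B)
d(q,P3) = 7  (label B)
d(q,P4) = 5  (label A)
Votes: A=3, B=2
Majority → A

A


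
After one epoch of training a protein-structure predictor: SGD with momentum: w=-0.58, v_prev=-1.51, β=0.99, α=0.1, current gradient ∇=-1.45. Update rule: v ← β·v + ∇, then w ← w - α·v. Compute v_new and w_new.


v_new = 0.99·-1.51 - 1.45 = -1.4949 - 1.45 = -2.9449
w_new = -0.58 - 0.1·-2.9449 = -0.58 + 0.29449 = -0.28551

v_new=-2.9449, w_new=-0.28551


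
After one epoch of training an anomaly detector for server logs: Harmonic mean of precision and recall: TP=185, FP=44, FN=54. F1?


Precision = 185/229 = 0.8079
Recall = 185/239 = 0.7741
F1 = 2·P·R/(P+R) = 2·TP/(2·TP+FP+FN) = 370/(370+44+54) = 370/468 = 0.7906

0.7906


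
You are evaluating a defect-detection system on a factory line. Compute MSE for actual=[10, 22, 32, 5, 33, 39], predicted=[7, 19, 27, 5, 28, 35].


Squared errors: (10-7)²=9, (22-19)²=9, (32-27)²=25, (5-5)²=0, (33-28)²=25, (39-35)²=16
Sum = 84
MSE = 84/6 = 14

14
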